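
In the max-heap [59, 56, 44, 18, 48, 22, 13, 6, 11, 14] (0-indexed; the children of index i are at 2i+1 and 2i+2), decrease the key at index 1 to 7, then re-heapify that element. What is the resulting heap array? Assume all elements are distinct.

set index 1 from 56 to 7 → [59, 7, 44, 18, 48, 22, 13, 6, 11, 14]
7 vs larger child 48 at index 4, swap → [59, 48, 44, 18, 7, 22, 13, 6, 11, 14]
7 vs only child 14 at index 9, swap → [59, 48, 44, 18, 14, 22, 13, 6, 11, 7]

[59, 48, 44, 18, 14, 22, 13, 6, 11, 7]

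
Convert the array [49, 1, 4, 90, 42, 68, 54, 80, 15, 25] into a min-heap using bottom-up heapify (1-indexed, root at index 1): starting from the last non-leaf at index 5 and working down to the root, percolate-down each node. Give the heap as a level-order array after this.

sift down from index 5:
  42 vs only child 25 at index 10, swap → [49, 1, 4, 90, 25, 68, 54, 80, 15, 42]
sift down from index 4:
  90 vs smaller child 15 at index 9, swap → [49, 1, 4, 15, 25, 68, 54, 80, 90, 42]
sift down from index 3: already satisfies heap property
sift down from index 2: already satisfies heap property
sift down from index 1:
  49 vs smaller child 1 at index 2, swap → [1, 49, 4, 15, 25, 68, 54, 80, 90, 42]
  49 vs smaller child 15 at index 4, swap → [1, 15, 4, 49, 25, 68, 54, 80, 90, 42]

[1, 15, 4, 49, 25, 68, 54, 80, 90, 42]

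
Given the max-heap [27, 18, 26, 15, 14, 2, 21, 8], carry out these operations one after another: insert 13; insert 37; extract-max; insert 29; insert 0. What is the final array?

[29, 27, 26, 15, 18, 2, 21, 8, 13, 14, 0]

insert 13:
  append 13 at index 8 → [27, 18, 26, 15, 14, 2, 21, 8, 13] (no swap needed)
insert 37:
  append 37 at index 9 → [27, 18, 26, 15, 14, 2, 21, 8, 13, 37]
  37 > parent 14 at index 4, swap → [27, 18, 26, 15, 37, 2, 21, 8, 13, 14]
  37 > parent 18 at index 1, swap → [27, 37, 26, 15, 18, 2, 21, 8, 13, 14]
  37 > parent 27 at index 0, swap → [37, 27, 26, 15, 18, 2, 21, 8, 13, 14]
extract-max → returns 37:
  remove root 37; move last element 14 to root → [14, 27, 26, 15, 18, 2, 21, 8, 13]
  14 vs larger child 27 at index 1, swap → [27, 14, 26, 15, 18, 2, 21, 8, 13]
  14 vs larger child 18 at index 4, swap → [27, 18, 26, 15, 14, 2, 21, 8, 13]
insert 29:
  append 29 at index 9 → [27, 18, 26, 15, 14, 2, 21, 8, 13, 29]
  29 > parent 14 at index 4, swap → [27, 18, 26, 15, 29, 2, 21, 8, 13, 14]
  29 > parent 18 at index 1, swap → [27, 29, 26, 15, 18, 2, 21, 8, 13, 14]
  29 > parent 27 at index 0, swap → [29, 27, 26, 15, 18, 2, 21, 8, 13, 14]
insert 0:
  append 0 at index 10 → [29, 27, 26, 15, 18, 2, 21, 8, 13, 14, 0] (no swap needed)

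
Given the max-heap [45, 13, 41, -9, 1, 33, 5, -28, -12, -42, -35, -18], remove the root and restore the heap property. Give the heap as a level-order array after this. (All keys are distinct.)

[41, 13, 33, -9, 1, -18, 5, -28, -12, -42, -35]

remove root 45; move last element -18 to root → [-18, 13, 41, -9, 1, 33, 5, -28, -12, -42, -35]
-18 vs larger child 41 at index 2, swap → [41, 13, -18, -9, 1, 33, 5, -28, -12, -42, -35]
-18 vs larger child 33 at index 5, swap → [41, 13, 33, -9, 1, -18, 5, -28, -12, -42, -35]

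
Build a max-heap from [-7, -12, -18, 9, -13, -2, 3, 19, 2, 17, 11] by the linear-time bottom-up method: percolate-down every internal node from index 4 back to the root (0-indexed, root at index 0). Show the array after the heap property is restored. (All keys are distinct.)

[19, 17, 3, 9, 11, -2, -18, -12, 2, -13, -7]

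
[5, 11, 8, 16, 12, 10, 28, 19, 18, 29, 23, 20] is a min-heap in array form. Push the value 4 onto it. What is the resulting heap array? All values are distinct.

[4, 11, 5, 16, 12, 8, 28, 19, 18, 29, 23, 20, 10]

append 4 at index 12 → [5, 11, 8, 16, 12, 10, 28, 19, 18, 29, 23, 20, 4]
4 < parent 10 at index 5, swap → [5, 11, 8, 16, 12, 4, 28, 19, 18, 29, 23, 20, 10]
4 < parent 8 at index 2, swap → [5, 11, 4, 16, 12, 8, 28, 19, 18, 29, 23, 20, 10]
4 < parent 5 at index 0, swap → [4, 11, 5, 16, 12, 8, 28, 19, 18, 29, 23, 20, 10]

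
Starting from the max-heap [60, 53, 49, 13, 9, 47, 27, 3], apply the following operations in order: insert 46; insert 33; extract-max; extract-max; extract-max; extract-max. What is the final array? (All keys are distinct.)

insert 46:
  append 46 at index 8 → [60, 53, 49, 13, 9, 47, 27, 3, 46]
  46 > parent 13 at index 3, swap → [60, 53, 49, 46, 9, 47, 27, 3, 13]
insert 33:
  append 33 at index 9 → [60, 53, 49, 46, 9, 47, 27, 3, 13, 33]
  33 > parent 9 at index 4, swap → [60, 53, 49, 46, 33, 47, 27, 3, 13, 9]
extract-max → returns 60:
  remove root 60; move last element 9 to root → [9, 53, 49, 46, 33, 47, 27, 3, 13]
  9 vs larger child 53 at index 1, swap → [53, 9, 49, 46, 33, 47, 27, 3, 13]
  9 vs larger child 46 at index 3, swap → [53, 46, 49, 9, 33, 47, 27, 3, 13]
  9 vs larger child 13 at index 8, swap → [53, 46, 49, 13, 33, 47, 27, 3, 9]
extract-max → returns 53:
  remove root 53; move last element 9 to root → [9, 46, 49, 13, 33, 47, 27, 3]
  9 vs larger child 49 at index 2, swap → [49, 46, 9, 13, 33, 47, 27, 3]
  9 vs larger child 47 at index 5, swap → [49, 46, 47, 13, 33, 9, 27, 3]
extract-max → returns 49:
  remove root 49; move last element 3 to root → [3, 46, 47, 13, 33, 9, 27]
  3 vs larger child 47 at index 2, swap → [47, 46, 3, 13, 33, 9, 27]
  3 vs larger child 27 at index 6, swap → [47, 46, 27, 13, 33, 9, 3]
extract-max → returns 47:
  remove root 47; move last element 3 to root → [3, 46, 27, 13, 33, 9]
  3 vs larger child 46 at index 1, swap → [46, 3, 27, 13, 33, 9]
  3 vs larger child 33 at index 4, swap → [46, 33, 27, 13, 3, 9]

[46, 33, 27, 13, 3, 9]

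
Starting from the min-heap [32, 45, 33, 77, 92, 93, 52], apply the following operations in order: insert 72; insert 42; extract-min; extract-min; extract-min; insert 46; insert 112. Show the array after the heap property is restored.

insert 72:
  append 72 at index 7 → [32, 45, 33, 77, 92, 93, 52, 72]
  72 < parent 77 at index 3, swap → [32, 45, 33, 72, 92, 93, 52, 77]
insert 42:
  append 42 at index 8 → [32, 45, 33, 72, 92, 93, 52, 77, 42]
  42 < parent 72 at index 3, swap → [32, 45, 33, 42, 92, 93, 52, 77, 72]
  42 < parent 45 at index 1, swap → [32, 42, 33, 45, 92, 93, 52, 77, 72]
extract-min → returns 32:
  remove root 32; move last element 72 to root → [72, 42, 33, 45, 92, 93, 52, 77]
  72 vs smaller child 33 at index 2, swap → [33, 42, 72, 45, 92, 93, 52, 77]
  72 vs smaller child 52 at index 6, swap → [33, 42, 52, 45, 92, 93, 72, 77]
extract-min → returns 33:
  remove root 33; move last element 77 to root → [77, 42, 52, 45, 92, 93, 72]
  77 vs smaller child 42 at index 1, swap → [42, 77, 52, 45, 92, 93, 72]
  77 vs smaller child 45 at index 3, swap → [42, 45, 52, 77, 92, 93, 72]
extract-min → returns 42:
  remove root 42; move last element 72 to root → [72, 45, 52, 77, 92, 93]
  72 vs smaller child 45 at index 1, swap → [45, 72, 52, 77, 92, 93]
insert 46:
  append 46 at index 6 → [45, 72, 52, 77, 92, 93, 46]
  46 < parent 52 at index 2, swap → [45, 72, 46, 77, 92, 93, 52]
insert 112:
  append 112 at index 7 → [45, 72, 46, 77, 92, 93, 52, 112] (no swap needed)

[45, 72, 46, 77, 92, 93, 52, 112]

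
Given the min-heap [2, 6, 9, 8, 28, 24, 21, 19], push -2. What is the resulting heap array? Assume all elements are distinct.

[-2, 2, 9, 6, 28, 24, 21, 19, 8]

append -2 at index 8 → [2, 6, 9, 8, 28, 24, 21, 19, -2]
-2 < parent 8 at index 3, swap → [2, 6, 9, -2, 28, 24, 21, 19, 8]
-2 < parent 6 at index 1, swap → [2, -2, 9, 6, 28, 24, 21, 19, 8]
-2 < parent 2 at index 0, swap → [-2, 2, 9, 6, 28, 24, 21, 19, 8]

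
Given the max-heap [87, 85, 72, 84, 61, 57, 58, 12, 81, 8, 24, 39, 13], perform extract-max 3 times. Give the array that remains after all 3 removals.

extract-max #1 returns 87:
  remove root 87; move last element 13 to root → [13, 85, 72, 84, 61, 57, 58, 12, 81, 8, 24, 39]
  13 vs larger child 85 at index 1, swap → [85, 13, 72, 84, 61, 57, 58, 12, 81, 8, 24, 39]
  13 vs larger child 84 at index 3, swap → [85, 84, 72, 13, 61, 57, 58, 12, 81, 8, 24, 39]
  13 vs larger child 81 at index 8, swap → [85, 84, 72, 81, 61, 57, 58, 12, 13, 8, 24, 39]
extract-max #2 returns 85:
  remove root 85; move last element 39 to root → [39, 84, 72, 81, 61, 57, 58, 12, 13, 8, 24]
  39 vs larger child 84 at index 1, swap → [84, 39, 72, 81, 61, 57, 58, 12, 13, 8, 24]
  39 vs larger child 81 at index 3, swap → [84, 81, 72, 39, 61, 57, 58, 12, 13, 8, 24]
extract-max #3 returns 84:
  remove root 84; move last element 24 to root → [24, 81, 72, 39, 61, 57, 58, 12, 13, 8]
  24 vs larger child 81 at index 1, swap → [81, 24, 72, 39, 61, 57, 58, 12, 13, 8]
  24 vs larger child 61 at index 4, swap → [81, 61, 72, 39, 24, 57, 58, 12, 13, 8]

[81, 61, 72, 39, 24, 57, 58, 12, 13, 8]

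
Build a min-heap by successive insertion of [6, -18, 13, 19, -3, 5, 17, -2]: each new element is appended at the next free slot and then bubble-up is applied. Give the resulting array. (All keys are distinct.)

[-18, -3, 5, -2, 6, 13, 17, 19]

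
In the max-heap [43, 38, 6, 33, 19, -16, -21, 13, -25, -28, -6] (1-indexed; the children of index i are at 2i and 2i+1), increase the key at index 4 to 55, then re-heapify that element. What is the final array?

set index 4 from 33 to 55 → [43, 38, 6, 55, 19, -16, -21, 13, -25, -28, -6]
55 > parent 38 at index 2, swap → [43, 55, 6, 38, 19, -16, -21, 13, -25, -28, -6]
55 > parent 43 at index 1, swap → [55, 43, 6, 38, 19, -16, -21, 13, -25, -28, -6]

[55, 43, 6, 38, 19, -16, -21, 13, -25, -28, -6]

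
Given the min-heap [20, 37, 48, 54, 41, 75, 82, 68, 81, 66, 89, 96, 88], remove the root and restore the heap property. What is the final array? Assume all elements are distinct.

remove root 20; move last element 88 to root → [88, 37, 48, 54, 41, 75, 82, 68, 81, 66, 89, 96]
88 vs smaller child 37 at index 1, swap → [37, 88, 48, 54, 41, 75, 82, 68, 81, 66, 89, 96]
88 vs smaller child 41 at index 4, swap → [37, 41, 48, 54, 88, 75, 82, 68, 81, 66, 89, 96]
88 vs smaller child 66 at index 9, swap → [37, 41, 48, 54, 66, 75, 82, 68, 81, 88, 89, 96]

[37, 41, 48, 54, 66, 75, 82, 68, 81, 88, 89, 96]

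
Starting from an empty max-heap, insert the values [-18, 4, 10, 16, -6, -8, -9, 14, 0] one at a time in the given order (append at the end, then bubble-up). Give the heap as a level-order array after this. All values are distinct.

Insert -18:
  append -18 at index 0 → [-18] (no swap needed)
Insert 4:
  append 4 at index 1 → [-18, 4]
  4 > parent -18 at index 0, swap → [4, -18]
Insert 10:
  append 10 at index 2 → [4, -18, 10]
  10 > parent 4 at index 0, swap → [10, -18, 4]
Insert 16:
  append 16 at index 3 → [10, -18, 4, 16]
  16 > parent -18 at index 1, swap → [10, 16, 4, -18]
  16 > parent 10 at index 0, swap → [16, 10, 4, -18]
Insert -6:
  append -6 at index 4 → [16, 10, 4, -18, -6] (no swap needed)
Insert -8:
  append -8 at index 5 → [16, 10, 4, -18, -6, -8] (no swap needed)
Insert -9:
  append -9 at index 6 → [16, 10, 4, -18, -6, -8, -9] (no swap needed)
Insert 14:
  append 14 at index 7 → [16, 10, 4, -18, -6, -8, -9, 14]
  14 > parent -18 at index 3, swap → [16, 10, 4, 14, -6, -8, -9, -18]
  14 > parent 10 at index 1, swap → [16, 14, 4, 10, -6, -8, -9, -18]
Insert 0:
  append 0 at index 8 → [16, 14, 4, 10, -6, -8, -9, -18, 0] (no swap needed)

[16, 14, 4, 10, -6, -8, -9, -18, 0]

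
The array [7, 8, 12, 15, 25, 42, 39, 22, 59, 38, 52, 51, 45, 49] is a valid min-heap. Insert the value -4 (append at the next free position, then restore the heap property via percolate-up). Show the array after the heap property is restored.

append -4 at index 14 → [7, 8, 12, 15, 25, 42, 39, 22, 59, 38, 52, 51, 45, 49, -4]
-4 < parent 39 at index 6, swap → [7, 8, 12, 15, 25, 42, -4, 22, 59, 38, 52, 51, 45, 49, 39]
-4 < parent 12 at index 2, swap → [7, 8, -4, 15, 25, 42, 12, 22, 59, 38, 52, 51, 45, 49, 39]
-4 < parent 7 at index 0, swap → [-4, 8, 7, 15, 25, 42, 12, 22, 59, 38, 52, 51, 45, 49, 39]

[-4, 8, 7, 15, 25, 42, 12, 22, 59, 38, 52, 51, 45, 49, 39]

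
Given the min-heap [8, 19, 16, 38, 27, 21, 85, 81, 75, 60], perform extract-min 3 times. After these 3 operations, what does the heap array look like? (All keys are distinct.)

[21, 27, 60, 38, 75, 81, 85]

extract-min #1 returns 8:
  remove root 8; move last element 60 to root → [60, 19, 16, 38, 27, 21, 85, 81, 75]
  60 vs smaller child 16 at index 2, swap → [16, 19, 60, 38, 27, 21, 85, 81, 75]
  60 vs smaller child 21 at index 5, swap → [16, 19, 21, 38, 27, 60, 85, 81, 75]
extract-min #2 returns 16:
  remove root 16; move last element 75 to root → [75, 19, 21, 38, 27, 60, 85, 81]
  75 vs smaller child 19 at index 1, swap → [19, 75, 21, 38, 27, 60, 85, 81]
  75 vs smaller child 27 at index 4, swap → [19, 27, 21, 38, 75, 60, 85, 81]
extract-min #3 returns 19:
  remove root 19; move last element 81 to root → [81, 27, 21, 38, 75, 60, 85]
  81 vs smaller child 21 at index 2, swap → [21, 27, 81, 38, 75, 60, 85]
  81 vs smaller child 60 at index 5, swap → [21, 27, 60, 38, 75, 81, 85]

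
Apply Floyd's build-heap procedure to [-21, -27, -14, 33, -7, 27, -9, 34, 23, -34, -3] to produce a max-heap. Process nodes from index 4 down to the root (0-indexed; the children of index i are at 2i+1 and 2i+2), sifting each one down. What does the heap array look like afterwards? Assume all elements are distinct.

[34, 33, 27, 23, -3, -14, -9, -27, -21, -34, -7]

sift down from index 4:
  -7 vs larger child -3 at index 10, swap → [-21, -27, -14, 33, -3, 27, -9, 34, 23, -34, -7]
sift down from index 3:
  33 vs larger child 34 at index 7, swap → [-21, -27, -14, 34, -3, 27, -9, 33, 23, -34, -7]
sift down from index 2:
  -14 vs larger child 27 at index 5, swap → [-21, -27, 27, 34, -3, -14, -9, 33, 23, -34, -7]
sift down from index 1:
  -27 vs larger child 34 at index 3, swap → [-21, 34, 27, -27, -3, -14, -9, 33, 23, -34, -7]
  -27 vs larger child 33 at index 7, swap → [-21, 34, 27, 33, -3, -14, -9, -27, 23, -34, -7]
sift down from index 0:
  -21 vs larger child 34 at index 1, swap → [34, -21, 27, 33, -3, -14, -9, -27, 23, -34, -7]
  -21 vs larger child 33 at index 3, swap → [34, 33, 27, -21, -3, -14, -9, -27, 23, -34, -7]
  -21 vs larger child 23 at index 8, swap → [34, 33, 27, 23, -3, -14, -9, -27, -21, -34, -7]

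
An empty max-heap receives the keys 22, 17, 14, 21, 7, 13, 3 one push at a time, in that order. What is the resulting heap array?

[22, 21, 14, 17, 7, 13, 3]

Insert 22:
  append 22 at index 0 → [22] (no swap needed)
Insert 17:
  append 17 at index 1 → [22, 17] (no swap needed)
Insert 14:
  append 14 at index 2 → [22, 17, 14] (no swap needed)
Insert 21:
  append 21 at index 3 → [22, 17, 14, 21]
  21 > parent 17 at index 1, swap → [22, 21, 14, 17]
Insert 7:
  append 7 at index 4 → [22, 21, 14, 17, 7] (no swap needed)
Insert 13:
  append 13 at index 5 → [22, 21, 14, 17, 7, 13] (no swap needed)
Insert 3:
  append 3 at index 6 → [22, 21, 14, 17, 7, 13, 3] (no swap needed)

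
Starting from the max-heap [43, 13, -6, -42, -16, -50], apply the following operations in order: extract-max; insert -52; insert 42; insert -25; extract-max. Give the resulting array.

[13, -16, -6, -25, -50, -52, -42]

extract-max → returns 43:
  remove root 43; move last element -50 to root → [-50, 13, -6, -42, -16]
  -50 vs larger child 13 at index 1, swap → [13, -50, -6, -42, -16]
  -50 vs larger child -16 at index 4, swap → [13, -16, -6, -42, -50]
insert -52:
  append -52 at index 5 → [13, -16, -6, -42, -50, -52] (no swap needed)
insert 42:
  append 42 at index 6 → [13, -16, -6, -42, -50, -52, 42]
  42 > parent -6 at index 2, swap → [13, -16, 42, -42, -50, -52, -6]
  42 > parent 13 at index 0, swap → [42, -16, 13, -42, -50, -52, -6]
insert -25:
  append -25 at index 7 → [42, -16, 13, -42, -50, -52, -6, -25]
  -25 > parent -42 at index 3, swap → [42, -16, 13, -25, -50, -52, -6, -42]
extract-max → returns 42:
  remove root 42; move last element -42 to root → [-42, -16, 13, -25, -50, -52, -6]
  -42 vs larger child 13 at index 2, swap → [13, -16, -42, -25, -50, -52, -6]
  -42 vs larger child -6 at index 6, swap → [13, -16, -6, -25, -50, -52, -42]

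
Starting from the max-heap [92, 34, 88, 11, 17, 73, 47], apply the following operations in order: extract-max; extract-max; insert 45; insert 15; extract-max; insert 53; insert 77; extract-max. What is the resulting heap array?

[53, 34, 47, 11, 17, 15, 45]

extract-max → returns 92:
  remove root 92; move last element 47 to root → [47, 34, 88, 11, 17, 73]
  47 vs larger child 88 at index 2, swap → [88, 34, 47, 11, 17, 73]
  47 vs only child 73 at index 5, swap → [88, 34, 73, 11, 17, 47]
extract-max → returns 88:
  remove root 88; move last element 47 to root → [47, 34, 73, 11, 17]
  47 vs larger child 73 at index 2, swap → [73, 34, 47, 11, 17]
insert 45:
  append 45 at index 5 → [73, 34, 47, 11, 17, 45] (no swap needed)
insert 15:
  append 15 at index 6 → [73, 34, 47, 11, 17, 45, 15] (no swap needed)
extract-max → returns 73:
  remove root 73; move last element 15 to root → [15, 34, 47, 11, 17, 45]
  15 vs larger child 47 at index 2, swap → [47, 34, 15, 11, 17, 45]
  15 vs only child 45 at index 5, swap → [47, 34, 45, 11, 17, 15]
insert 53:
  append 53 at index 6 → [47, 34, 45, 11, 17, 15, 53]
  53 > parent 45 at index 2, swap → [47, 34, 53, 11, 17, 15, 45]
  53 > parent 47 at index 0, swap → [53, 34, 47, 11, 17, 15, 45]
insert 77:
  append 77 at index 7 → [53, 34, 47, 11, 17, 15, 45, 77]
  77 > parent 11 at index 3, swap → [53, 34, 47, 77, 17, 15, 45, 11]
  77 > parent 34 at index 1, swap → [53, 77, 47, 34, 17, 15, 45, 11]
  77 > parent 53 at index 0, swap → [77, 53, 47, 34, 17, 15, 45, 11]
extract-max → returns 77:
  remove root 77; move last element 11 to root → [11, 53, 47, 34, 17, 15, 45]
  11 vs larger child 53 at index 1, swap → [53, 11, 47, 34, 17, 15, 45]
  11 vs larger child 34 at index 3, swap → [53, 34, 47, 11, 17, 15, 45]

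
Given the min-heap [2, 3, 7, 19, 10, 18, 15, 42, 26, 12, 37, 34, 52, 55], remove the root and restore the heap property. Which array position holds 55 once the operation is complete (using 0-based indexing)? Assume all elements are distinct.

remove root 2; move last element 55 to root → [55, 3, 7, 19, 10, 18, 15, 42, 26, 12, 37, 34, 52]
55 vs smaller child 3 at index 1, swap → [3, 55, 7, 19, 10, 18, 15, 42, 26, 12, 37, 34, 52]
55 vs smaller child 10 at index 4, swap → [3, 10, 7, 19, 55, 18, 15, 42, 26, 12, 37, 34, 52]
55 vs smaller child 12 at index 9, swap → [3, 10, 7, 19, 12, 18, 15, 42, 26, 55, 37, 34, 52]
resulting array: [3, 10, 7, 19, 12, 18, 15, 42, 26, 55, 37, 34, 52]

9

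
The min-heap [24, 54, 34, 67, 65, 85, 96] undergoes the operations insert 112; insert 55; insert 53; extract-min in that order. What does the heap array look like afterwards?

[34, 53, 65, 55, 54, 85, 96, 112, 67]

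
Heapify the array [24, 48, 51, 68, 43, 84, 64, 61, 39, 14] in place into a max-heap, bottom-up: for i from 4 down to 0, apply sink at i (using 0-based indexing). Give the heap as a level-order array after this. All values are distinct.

[84, 68, 64, 61, 43, 51, 24, 48, 39, 14]

sift down from index 4: already satisfies heap property
sift down from index 3: already satisfies heap property
sift down from index 2:
  51 vs larger child 84 at index 5, swap → [24, 48, 84, 68, 43, 51, 64, 61, 39, 14]
sift down from index 1:
  48 vs larger child 68 at index 3, swap → [24, 68, 84, 48, 43, 51, 64, 61, 39, 14]
  48 vs larger child 61 at index 7, swap → [24, 68, 84, 61, 43, 51, 64, 48, 39, 14]
sift down from index 0:
  24 vs larger child 84 at index 2, swap → [84, 68, 24, 61, 43, 51, 64, 48, 39, 14]
  24 vs larger child 64 at index 6, swap → [84, 68, 64, 61, 43, 51, 24, 48, 39, 14]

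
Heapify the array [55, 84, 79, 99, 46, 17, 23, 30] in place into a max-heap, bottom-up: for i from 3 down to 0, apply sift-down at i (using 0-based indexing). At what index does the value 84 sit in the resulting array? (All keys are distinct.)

1

sift down from index 3: already satisfies heap property
sift down from index 2: already satisfies heap property
sift down from index 1:
  84 vs larger child 99 at index 3, swap → [55, 99, 79, 84, 46, 17, 23, 30]
sift down from index 0:
  55 vs larger child 99 at index 1, swap → [99, 55, 79, 84, 46, 17, 23, 30]
  55 vs larger child 84 at index 3, swap → [99, 84, 79, 55, 46, 17, 23, 30]
resulting array: [99, 84, 79, 55, 46, 17, 23, 30]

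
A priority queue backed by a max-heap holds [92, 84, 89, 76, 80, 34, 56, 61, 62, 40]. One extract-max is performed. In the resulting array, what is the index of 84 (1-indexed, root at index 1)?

2

remove root 92; move last element 40 to root → [40, 84, 89, 76, 80, 34, 56, 61, 62]
40 vs larger child 89 at index 3, swap → [89, 84, 40, 76, 80, 34, 56, 61, 62]
40 vs larger child 56 at index 7, swap → [89, 84, 56, 76, 80, 34, 40, 61, 62]
resulting array: [89, 84, 56, 76, 80, 34, 40, 61, 62]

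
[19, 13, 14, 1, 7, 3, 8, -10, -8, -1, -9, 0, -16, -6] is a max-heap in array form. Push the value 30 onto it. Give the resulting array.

[30, 13, 19, 1, 7, 3, 14, -10, -8, -1, -9, 0, -16, -6, 8]

append 30 at index 14 → [19, 13, 14, 1, 7, 3, 8, -10, -8, -1, -9, 0, -16, -6, 30]
30 > parent 8 at index 6, swap → [19, 13, 14, 1, 7, 3, 30, -10, -8, -1, -9, 0, -16, -6, 8]
30 > parent 14 at index 2, swap → [19, 13, 30, 1, 7, 3, 14, -10, -8, -1, -9, 0, -16, -6, 8]
30 > parent 19 at index 0, swap → [30, 13, 19, 1, 7, 3, 14, -10, -8, -1, -9, 0, -16, -6, 8]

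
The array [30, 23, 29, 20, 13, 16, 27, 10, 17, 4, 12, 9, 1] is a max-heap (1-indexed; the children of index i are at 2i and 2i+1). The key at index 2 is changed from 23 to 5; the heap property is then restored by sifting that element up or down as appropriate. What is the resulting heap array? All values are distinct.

set index 2 from 23 to 5 → [30, 5, 29, 20, 13, 16, 27, 10, 17, 4, 12, 9, 1]
5 vs larger child 20 at index 4, swap → [30, 20, 29, 5, 13, 16, 27, 10, 17, 4, 12, 9, 1]
5 vs larger child 17 at index 9, swap → [30, 20, 29, 17, 13, 16, 27, 10, 5, 4, 12, 9, 1]

[30, 20, 29, 17, 13, 16, 27, 10, 5, 4, 12, 9, 1]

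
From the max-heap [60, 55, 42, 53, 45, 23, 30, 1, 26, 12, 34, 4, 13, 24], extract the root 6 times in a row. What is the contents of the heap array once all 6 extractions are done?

[30, 26, 23, 24, 13, 12, 4, 1]

extract-max #1 returns 60:
  remove root 60; move last element 24 to root → [24, 55, 42, 53, 45, 23, 30, 1, 26, 12, 34, 4, 13]
  24 vs larger child 55 at index 1, swap → [55, 24, 42, 53, 45, 23, 30, 1, 26, 12, 34, 4, 13]
  24 vs larger child 53 at index 3, swap → [55, 53, 42, 24, 45, 23, 30, 1, 26, 12, 34, 4, 13]
  24 vs larger child 26 at index 8, swap → [55, 53, 42, 26, 45, 23, 30, 1, 24, 12, 34, 4, 13]
extract-max #2 returns 55:
  remove root 55; move last element 13 to root → [13, 53, 42, 26, 45, 23, 30, 1, 24, 12, 34, 4]
  13 vs larger child 53 at index 1, swap → [53, 13, 42, 26, 45, 23, 30, 1, 24, 12, 34, 4]
  13 vs larger child 45 at index 4, swap → [53, 45, 42, 26, 13, 23, 30, 1, 24, 12, 34, 4]
  13 vs larger child 34 at index 10, swap → [53, 45, 42, 26, 34, 23, 30, 1, 24, 12, 13, 4]
extract-max #3 returns 53:
  remove root 53; move last element 4 to root → [4, 45, 42, 26, 34, 23, 30, 1, 24, 12, 13]
  4 vs larger child 45 at index 1, swap → [45, 4, 42, 26, 34, 23, 30, 1, 24, 12, 13]
  4 vs larger child 34 at index 4, swap → [45, 34, 42, 26, 4, 23, 30, 1, 24, 12, 13]
  4 vs larger child 13 at index 10, swap → [45, 34, 42, 26, 13, 23, 30, 1, 24, 12, 4]
extract-max #4 returns 45:
  remove root 45; move last element 4 to root → [4, 34, 42, 26, 13, 23, 30, 1, 24, 12]
  4 vs larger child 42 at index 2, swap → [42, 34, 4, 26, 13, 23, 30, 1, 24, 12]
  4 vs larger child 30 at index 6, swap → [42, 34, 30, 26, 13, 23, 4, 1, 24, 12]
extract-max #5 returns 42:
  remove root 42; move last element 12 to root → [12, 34, 30, 26, 13, 23, 4, 1, 24]
  12 vs larger child 34 at index 1, swap → [34, 12, 30, 26, 13, 23, 4, 1, 24]
  12 vs larger child 26 at index 3, swap → [34, 26, 30, 12, 13, 23, 4, 1, 24]
  12 vs larger child 24 at index 8, swap → [34, 26, 30, 24, 13, 23, 4, 1, 12]
extract-max #6 returns 34:
  remove root 34; move last element 12 to root → [12, 26, 30, 24, 13, 23, 4, 1]
  12 vs larger child 30 at index 2, swap → [30, 26, 12, 24, 13, 23, 4, 1]
  12 vs larger child 23 at index 5, swap → [30, 26, 23, 24, 13, 12, 4, 1]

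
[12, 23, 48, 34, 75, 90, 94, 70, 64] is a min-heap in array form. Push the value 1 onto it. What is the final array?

[1, 12, 48, 34, 23, 90, 94, 70, 64, 75]

append 1 at index 9 → [12, 23, 48, 34, 75, 90, 94, 70, 64, 1]
1 < parent 75 at index 4, swap → [12, 23, 48, 34, 1, 90, 94, 70, 64, 75]
1 < parent 23 at index 1, swap → [12, 1, 48, 34, 23, 90, 94, 70, 64, 75]
1 < parent 12 at index 0, swap → [1, 12, 48, 34, 23, 90, 94, 70, 64, 75]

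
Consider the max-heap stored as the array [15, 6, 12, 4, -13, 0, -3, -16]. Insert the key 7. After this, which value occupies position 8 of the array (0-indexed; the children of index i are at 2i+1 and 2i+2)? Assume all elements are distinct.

4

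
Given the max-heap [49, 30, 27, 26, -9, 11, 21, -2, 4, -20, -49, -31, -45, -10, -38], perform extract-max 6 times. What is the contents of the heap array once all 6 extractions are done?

[4, -2, -10, -20, -9, -31, -49, -45, -38]

extract-max #1 returns 49:
  remove root 49; move last element -38 to root → [-38, 30, 27, 26, -9, 11, 21, -2, 4, -20, -49, -31, -45, -10]
  -38 vs larger child 30 at index 1, swap → [30, -38, 27, 26, -9, 11, 21, -2, 4, -20, -49, -31, -45, -10]
  -38 vs larger child 26 at index 3, swap → [30, 26, 27, -38, -9, 11, 21, -2, 4, -20, -49, -31, -45, -10]
  -38 vs larger child 4 at index 8, swap → [30, 26, 27, 4, -9, 11, 21, -2, -38, -20, -49, -31, -45, -10]
extract-max #2 returns 30:
  remove root 30; move last element -10 to root → [-10, 26, 27, 4, -9, 11, 21, -2, -38, -20, -49, -31, -45]
  -10 vs larger child 27 at index 2, swap → [27, 26, -10, 4, -9, 11, 21, -2, -38, -20, -49, -31, -45]
  -10 vs larger child 21 at index 6, swap → [27, 26, 21, 4, -9, 11, -10, -2, -38, -20, -49, -31, -45]
extract-max #3 returns 27:
  remove root 27; move last element -45 to root → [-45, 26, 21, 4, -9, 11, -10, -2, -38, -20, -49, -31]
  -45 vs larger child 26 at index 1, swap → [26, -45, 21, 4, -9, 11, -10, -2, -38, -20, -49, -31]
  -45 vs larger child 4 at index 3, swap → [26, 4, 21, -45, -9, 11, -10, -2, -38, -20, -49, -31]
  -45 vs larger child -2 at index 7, swap → [26, 4, 21, -2, -9, 11, -10, -45, -38, -20, -49, -31]
extract-max #4 returns 26:
  remove root 26; move last element -31 to root → [-31, 4, 21, -2, -9, 11, -10, -45, -38, -20, -49]
  -31 vs larger child 21 at index 2, swap → [21, 4, -31, -2, -9, 11, -10, -45, -38, -20, -49]
  -31 vs larger child 11 at index 5, swap → [21, 4, 11, -2, -9, -31, -10, -45, -38, -20, -49]
extract-max #5 returns 21:
  remove root 21; move last element -49 to root → [-49, 4, 11, -2, -9, -31, -10, -45, -38, -20]
  -49 vs larger child 11 at index 2, swap → [11, 4, -49, -2, -9, -31, -10, -45, -38, -20]
  -49 vs larger child -10 at index 6, swap → [11, 4, -10, -2, -9, -31, -49, -45, -38, -20]
extract-max #6 returns 11:
  remove root 11; move last element -20 to root → [-20, 4, -10, -2, -9, -31, -49, -45, -38]
  -20 vs larger child 4 at index 1, swap → [4, -20, -10, -2, -9, -31, -49, -45, -38]
  -20 vs larger child -2 at index 3, swap → [4, -2, -10, -20, -9, -31, -49, -45, -38]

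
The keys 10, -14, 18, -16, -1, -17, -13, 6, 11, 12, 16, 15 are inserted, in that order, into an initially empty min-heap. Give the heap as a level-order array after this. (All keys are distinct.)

[-17, -14, -16, 6, -1, 15, -13, 10, 11, 12, 16, 18]

Insert 10:
  append 10 at index 0 → [10] (no swap needed)
Insert -14:
  append -14 at index 1 → [10, -14]
  -14 < parent 10 at index 0, swap → [-14, 10]
Insert 18:
  append 18 at index 2 → [-14, 10, 18] (no swap needed)
Insert -16:
  append -16 at index 3 → [-14, 10, 18, -16]
  -16 < parent 10 at index 1, swap → [-14, -16, 18, 10]
  -16 < parent -14 at index 0, swap → [-16, -14, 18, 10]
Insert -1:
  append -1 at index 4 → [-16, -14, 18, 10, -1] (no swap needed)
Insert -17:
  append -17 at index 5 → [-16, -14, 18, 10, -1, -17]
  -17 < parent 18 at index 2, swap → [-16, -14, -17, 10, -1, 18]
  -17 < parent -16 at index 0, swap → [-17, -14, -16, 10, -1, 18]
Insert -13:
  append -13 at index 6 → [-17, -14, -16, 10, -1, 18, -13] (no swap needed)
Insert 6:
  append 6 at index 7 → [-17, -14, -16, 10, -1, 18, -13, 6]
  6 < parent 10 at index 3, swap → [-17, -14, -16, 6, -1, 18, -13, 10]
Insert 11:
  append 11 at index 8 → [-17, -14, -16, 6, -1, 18, -13, 10, 11] (no swap needed)
Insert 12:
  append 12 at index 9 → [-17, -14, -16, 6, -1, 18, -13, 10, 11, 12] (no swap needed)
Insert 16:
  append 16 at index 10 → [-17, -14, -16, 6, -1, 18, -13, 10, 11, 12, 16] (no swap needed)
Insert 15:
  append 15 at index 11 → [-17, -14, -16, 6, -1, 18, -13, 10, 11, 12, 16, 15]
  15 < parent 18 at index 5, swap → [-17, -14, -16, 6, -1, 15, -13, 10, 11, 12, 16, 18]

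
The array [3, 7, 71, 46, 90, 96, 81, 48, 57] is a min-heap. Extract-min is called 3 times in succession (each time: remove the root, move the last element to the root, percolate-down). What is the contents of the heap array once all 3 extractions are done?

[48, 57, 71, 81, 90, 96]

extract-min #1 returns 3:
  remove root 3; move last element 57 to root → [57, 7, 71, 46, 90, 96, 81, 48]
  57 vs smaller child 7 at index 1, swap → [7, 57, 71, 46, 90, 96, 81, 48]
  57 vs smaller child 46 at index 3, swap → [7, 46, 71, 57, 90, 96, 81, 48]
  57 vs only child 48 at index 7, swap → [7, 46, 71, 48, 90, 96, 81, 57]
extract-min #2 returns 7:
  remove root 7; move last element 57 to root → [57, 46, 71, 48, 90, 96, 81]
  57 vs smaller child 46 at index 1, swap → [46, 57, 71, 48, 90, 96, 81]
  57 vs smaller child 48 at index 3, swap → [46, 48, 71, 57, 90, 96, 81]
extract-min #3 returns 46:
  remove root 46; move last element 81 to root → [81, 48, 71, 57, 90, 96]
  81 vs smaller child 48 at index 1, swap → [48, 81, 71, 57, 90, 96]
  81 vs smaller child 57 at index 3, swap → [48, 57, 71, 81, 90, 96]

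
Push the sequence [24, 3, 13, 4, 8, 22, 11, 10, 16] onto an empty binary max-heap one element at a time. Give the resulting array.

Insert 24:
  append 24 at index 0 → [24] (no swap needed)
Insert 3:
  append 3 at index 1 → [24, 3] (no swap needed)
Insert 13:
  append 13 at index 2 → [24, 3, 13] (no swap needed)
Insert 4:
  append 4 at index 3 → [24, 3, 13, 4]
  4 > parent 3 at index 1, swap → [24, 4, 13, 3]
Insert 8:
  append 8 at index 4 → [24, 4, 13, 3, 8]
  8 > parent 4 at index 1, swap → [24, 8, 13, 3, 4]
Insert 22:
  append 22 at index 5 → [24, 8, 13, 3, 4, 22]
  22 > parent 13 at index 2, swap → [24, 8, 22, 3, 4, 13]
Insert 11:
  append 11 at index 6 → [24, 8, 22, 3, 4, 13, 11] (no swap needed)
Insert 10:
  append 10 at index 7 → [24, 8, 22, 3, 4, 13, 11, 10]
  10 > parent 3 at index 3, swap → [24, 8, 22, 10, 4, 13, 11, 3]
  10 > parent 8 at index 1, swap → [24, 10, 22, 8, 4, 13, 11, 3]
Insert 16:
  append 16 at index 8 → [24, 10, 22, 8, 4, 13, 11, 3, 16]
  16 > parent 8 at index 3, swap → [24, 10, 22, 16, 4, 13, 11, 3, 8]
  16 > parent 10 at index 1, swap → [24, 16, 22, 10, 4, 13, 11, 3, 8]

[24, 16, 22, 10, 4, 13, 11, 3, 8]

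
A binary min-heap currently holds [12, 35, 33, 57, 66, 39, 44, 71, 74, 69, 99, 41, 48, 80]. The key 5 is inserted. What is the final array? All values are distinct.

[5, 35, 12, 57, 66, 39, 33, 71, 74, 69, 99, 41, 48, 80, 44]

append 5 at index 14 → [12, 35, 33, 57, 66, 39, 44, 71, 74, 69, 99, 41, 48, 80, 5]
5 < parent 44 at index 6, swap → [12, 35, 33, 57, 66, 39, 5, 71, 74, 69, 99, 41, 48, 80, 44]
5 < parent 33 at index 2, swap → [12, 35, 5, 57, 66, 39, 33, 71, 74, 69, 99, 41, 48, 80, 44]
5 < parent 12 at index 0, swap → [5, 35, 12, 57, 66, 39, 33, 71, 74, 69, 99, 41, 48, 80, 44]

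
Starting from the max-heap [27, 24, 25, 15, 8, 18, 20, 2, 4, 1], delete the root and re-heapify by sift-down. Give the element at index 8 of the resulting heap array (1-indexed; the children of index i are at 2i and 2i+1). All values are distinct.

remove root 27; move last element 1 to root → [1, 24, 25, 15, 8, 18, 20, 2, 4]
1 vs larger child 25 at index 3, swap → [25, 24, 1, 15, 8, 18, 20, 2, 4]
1 vs larger child 20 at index 7, swap → [25, 24, 20, 15, 8, 18, 1, 2, 4]
resulting array: [25, 24, 20, 15, 8, 18, 1, 2, 4]

2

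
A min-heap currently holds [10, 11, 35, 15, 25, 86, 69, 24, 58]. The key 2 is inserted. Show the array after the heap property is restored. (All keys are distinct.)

[2, 10, 35, 15, 11, 86, 69, 24, 58, 25]

append 2 at index 9 → [10, 11, 35, 15, 25, 86, 69, 24, 58, 2]
2 < parent 25 at index 4, swap → [10, 11, 35, 15, 2, 86, 69, 24, 58, 25]
2 < parent 11 at index 1, swap → [10, 2, 35, 15, 11, 86, 69, 24, 58, 25]
2 < parent 10 at index 0, swap → [2, 10, 35, 15, 11, 86, 69, 24, 58, 25]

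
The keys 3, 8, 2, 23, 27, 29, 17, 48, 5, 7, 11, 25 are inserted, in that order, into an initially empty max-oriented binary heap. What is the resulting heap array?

Insert 3:
  append 3 at index 0 → [3] (no swap needed)
Insert 8:
  append 8 at index 1 → [3, 8]
  8 > parent 3 at index 0, swap → [8, 3]
Insert 2:
  append 2 at index 2 → [8, 3, 2] (no swap needed)
Insert 23:
  append 23 at index 3 → [8, 3, 2, 23]
  23 > parent 3 at index 1, swap → [8, 23, 2, 3]
  23 > parent 8 at index 0, swap → [23, 8, 2, 3]
Insert 27:
  append 27 at index 4 → [23, 8, 2, 3, 27]
  27 > parent 8 at index 1, swap → [23, 27, 2, 3, 8]
  27 > parent 23 at index 0, swap → [27, 23, 2, 3, 8]
Insert 29:
  append 29 at index 5 → [27, 23, 2, 3, 8, 29]
  29 > parent 2 at index 2, swap → [27, 23, 29, 3, 8, 2]
  29 > parent 27 at index 0, swap → [29, 23, 27, 3, 8, 2]
Insert 17:
  append 17 at index 6 → [29, 23, 27, 3, 8, 2, 17] (no swap needed)
Insert 48:
  append 48 at index 7 → [29, 23, 27, 3, 8, 2, 17, 48]
  48 > parent 3 at index 3, swap → [29, 23, 27, 48, 8, 2, 17, 3]
  48 > parent 23 at index 1, swap → [29, 48, 27, 23, 8, 2, 17, 3]
  48 > parent 29 at index 0, swap → [48, 29, 27, 23, 8, 2, 17, 3]
Insert 5:
  append 5 at index 8 → [48, 29, 27, 23, 8, 2, 17, 3, 5] (no swap needed)
Insert 7:
  append 7 at index 9 → [48, 29, 27, 23, 8, 2, 17, 3, 5, 7] (no swap needed)
Insert 11:
  append 11 at index 10 → [48, 29, 27, 23, 8, 2, 17, 3, 5, 7, 11]
  11 > parent 8 at index 4, swap → [48, 29, 27, 23, 11, 2, 17, 3, 5, 7, 8]
Insert 25:
  append 25 at index 11 → [48, 29, 27, 23, 11, 2, 17, 3, 5, 7, 8, 25]
  25 > parent 2 at index 5, swap → [48, 29, 27, 23, 11, 25, 17, 3, 5, 7, 8, 2]

[48, 29, 27, 23, 11, 25, 17, 3, 5, 7, 8, 2]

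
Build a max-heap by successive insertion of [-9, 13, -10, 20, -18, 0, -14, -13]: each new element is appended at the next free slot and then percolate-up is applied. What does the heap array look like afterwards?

[20, 13, 0, -9, -18, -10, -14, -13]

Insert -9:
  append -9 at index 0 → [-9] (no swap needed)
Insert 13:
  append 13 at index 1 → [-9, 13]
  13 > parent -9 at index 0, swap → [13, -9]
Insert -10:
  append -10 at index 2 → [13, -9, -10] (no swap needed)
Insert 20:
  append 20 at index 3 → [13, -9, -10, 20]
  20 > parent -9 at index 1, swap → [13, 20, -10, -9]
  20 > parent 13 at index 0, swap → [20, 13, -10, -9]
Insert -18:
  append -18 at index 4 → [20, 13, -10, -9, -18] (no swap needed)
Insert 0:
  append 0 at index 5 → [20, 13, -10, -9, -18, 0]
  0 > parent -10 at index 2, swap → [20, 13, 0, -9, -18, -10]
Insert -14:
  append -14 at index 6 → [20, 13, 0, -9, -18, -10, -14] (no swap needed)
Insert -13:
  append -13 at index 7 → [20, 13, 0, -9, -18, -10, -14, -13] (no swap needed)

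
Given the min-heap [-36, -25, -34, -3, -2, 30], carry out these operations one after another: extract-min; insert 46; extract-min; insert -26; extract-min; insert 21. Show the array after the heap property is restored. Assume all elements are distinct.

[-25, -3, 21, 46, -2, 30]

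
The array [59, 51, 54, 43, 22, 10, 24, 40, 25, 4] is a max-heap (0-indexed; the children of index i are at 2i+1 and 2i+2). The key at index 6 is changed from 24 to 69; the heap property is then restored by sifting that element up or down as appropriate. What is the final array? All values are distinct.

set index 6 from 24 to 69 → [59, 51, 54, 43, 22, 10, 69, 40, 25, 4]
69 > parent 54 at index 2, swap → [59, 51, 69, 43, 22, 10, 54, 40, 25, 4]
69 > parent 59 at index 0, swap → [69, 51, 59, 43, 22, 10, 54, 40, 25, 4]

[69, 51, 59, 43, 22, 10, 54, 40, 25, 4]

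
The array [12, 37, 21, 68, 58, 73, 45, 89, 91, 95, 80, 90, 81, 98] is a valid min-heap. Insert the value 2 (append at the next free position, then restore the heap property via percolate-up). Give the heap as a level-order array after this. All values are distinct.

[2, 37, 12, 68, 58, 73, 21, 89, 91, 95, 80, 90, 81, 98, 45]

append 2 at index 14 → [12, 37, 21, 68, 58, 73, 45, 89, 91, 95, 80, 90, 81, 98, 2]
2 < parent 45 at index 6, swap → [12, 37, 21, 68, 58, 73, 2, 89, 91, 95, 80, 90, 81, 98, 45]
2 < parent 21 at index 2, swap → [12, 37, 2, 68, 58, 73, 21, 89, 91, 95, 80, 90, 81, 98, 45]
2 < parent 12 at index 0, swap → [2, 37, 12, 68, 58, 73, 21, 89, 91, 95, 80, 90, 81, 98, 45]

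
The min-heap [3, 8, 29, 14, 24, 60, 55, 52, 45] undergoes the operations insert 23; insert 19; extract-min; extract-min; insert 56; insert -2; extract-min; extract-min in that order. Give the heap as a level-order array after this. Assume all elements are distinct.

[19, 23, 29, 45, 24, 60, 55, 52, 56]

insert 23:
  append 23 at index 9 → [3, 8, 29, 14, 24, 60, 55, 52, 45, 23]
  23 < parent 24 at index 4, swap → [3, 8, 29, 14, 23, 60, 55, 52, 45, 24]
insert 19:
  append 19 at index 10 → [3, 8, 29, 14, 23, 60, 55, 52, 45, 24, 19]
  19 < parent 23 at index 4, swap → [3, 8, 29, 14, 19, 60, 55, 52, 45, 24, 23]
extract-min → returns 3:
  remove root 3; move last element 23 to root → [23, 8, 29, 14, 19, 60, 55, 52, 45, 24]
  23 vs smaller child 8 at index 1, swap → [8, 23, 29, 14, 19, 60, 55, 52, 45, 24]
  23 vs smaller child 14 at index 3, swap → [8, 14, 29, 23, 19, 60, 55, 52, 45, 24]
extract-min → returns 8:
  remove root 8; move last element 24 to root → [24, 14, 29, 23, 19, 60, 55, 52, 45]
  24 vs smaller child 14 at index 1, swap → [14, 24, 29, 23, 19, 60, 55, 52, 45]
  24 vs smaller child 19 at index 4, swap → [14, 19, 29, 23, 24, 60, 55, 52, 45]
insert 56:
  append 56 at index 9 → [14, 19, 29, 23, 24, 60, 55, 52, 45, 56] (no swap needed)
insert -2:
  append -2 at index 10 → [14, 19, 29, 23, 24, 60, 55, 52, 45, 56, -2]
  -2 < parent 24 at index 4, swap → [14, 19, 29, 23, -2, 60, 55, 52, 45, 56, 24]
  -2 < parent 19 at index 1, swap → [14, -2, 29, 23, 19, 60, 55, 52, 45, 56, 24]
  -2 < parent 14 at index 0, swap → [-2, 14, 29, 23, 19, 60, 55, 52, 45, 56, 24]
extract-min → returns -2:
  remove root -2; move last element 24 to root → [24, 14, 29, 23, 19, 60, 55, 52, 45, 56]
  24 vs smaller child 14 at index 1, swap → [14, 24, 29, 23, 19, 60, 55, 52, 45, 56]
  24 vs smaller child 19 at index 4, swap → [14, 19, 29, 23, 24, 60, 55, 52, 45, 56]
extract-min → returns 14:
  remove root 14; move last element 56 to root → [56, 19, 29, 23, 24, 60, 55, 52, 45]
  56 vs smaller child 19 at index 1, swap → [19, 56, 29, 23, 24, 60, 55, 52, 45]
  56 vs smaller child 23 at index 3, swap → [19, 23, 29, 56, 24, 60, 55, 52, 45]
  56 vs smaller child 45 at index 8, swap → [19, 23, 29, 45, 24, 60, 55, 52, 56]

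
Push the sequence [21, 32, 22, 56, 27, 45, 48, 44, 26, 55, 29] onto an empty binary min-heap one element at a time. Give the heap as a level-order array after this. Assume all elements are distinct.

Insert 21:
  append 21 at index 0 → [21] (no swap needed)
Insert 32:
  append 32 at index 1 → [21, 32] (no swap needed)
Insert 22:
  append 22 at index 2 → [21, 32, 22] (no swap needed)
Insert 56:
  append 56 at index 3 → [21, 32, 22, 56] (no swap needed)
Insert 27:
  append 27 at index 4 → [21, 32, 22, 56, 27]
  27 < parent 32 at index 1, swap → [21, 27, 22, 56, 32]
Insert 45:
  append 45 at index 5 → [21, 27, 22, 56, 32, 45] (no swap needed)
Insert 48:
  append 48 at index 6 → [21, 27, 22, 56, 32, 45, 48] (no swap needed)
Insert 44:
  append 44 at index 7 → [21, 27, 22, 56, 32, 45, 48, 44]
  44 < parent 56 at index 3, swap → [21, 27, 22, 44, 32, 45, 48, 56]
Insert 26:
  append 26 at index 8 → [21, 27, 22, 44, 32, 45, 48, 56, 26]
  26 < parent 44 at index 3, swap → [21, 27, 22, 26, 32, 45, 48, 56, 44]
  26 < parent 27 at index 1, swap → [21, 26, 22, 27, 32, 45, 48, 56, 44]
Insert 55:
  append 55 at index 9 → [21, 26, 22, 27, 32, 45, 48, 56, 44, 55] (no swap needed)
Insert 29:
  append 29 at index 10 → [21, 26, 22, 27, 32, 45, 48, 56, 44, 55, 29]
  29 < parent 32 at index 4, swap → [21, 26, 22, 27, 29, 45, 48, 56, 44, 55, 32]

[21, 26, 22, 27, 29, 45, 48, 56, 44, 55, 32]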